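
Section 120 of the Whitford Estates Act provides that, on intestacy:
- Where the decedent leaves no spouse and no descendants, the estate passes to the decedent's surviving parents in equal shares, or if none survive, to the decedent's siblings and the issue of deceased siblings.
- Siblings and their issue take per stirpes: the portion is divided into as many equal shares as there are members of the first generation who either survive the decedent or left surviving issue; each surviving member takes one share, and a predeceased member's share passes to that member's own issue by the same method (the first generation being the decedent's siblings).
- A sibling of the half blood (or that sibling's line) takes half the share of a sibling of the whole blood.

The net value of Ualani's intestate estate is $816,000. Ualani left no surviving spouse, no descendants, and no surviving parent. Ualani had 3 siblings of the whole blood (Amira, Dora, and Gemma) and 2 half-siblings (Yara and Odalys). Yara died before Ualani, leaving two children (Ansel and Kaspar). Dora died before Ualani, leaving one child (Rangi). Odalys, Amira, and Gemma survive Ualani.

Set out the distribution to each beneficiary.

The entire $816,000 passes to the siblings and their issue.
Counting each half-blood sibling's line as half a unit, there are 4 units in $816,000, so one unit is $204,000. Whole-blood lines (Amira, Dora, and Gemma) take $204,000 each; half-blood lines (Yara and Odalys) take $102,000 each.
Yara's share ($102,000) is divided into 2 shares of $51,000: Ansel and Kaspar each take $51,000.
Dora's share ($204,000) passes entirely to Rangi.

Ansel: $51,000; Kaspar: $51,000; Odalys: $102,000; Amira: $204,000; Rangi: $204,000; Gemma: $204,000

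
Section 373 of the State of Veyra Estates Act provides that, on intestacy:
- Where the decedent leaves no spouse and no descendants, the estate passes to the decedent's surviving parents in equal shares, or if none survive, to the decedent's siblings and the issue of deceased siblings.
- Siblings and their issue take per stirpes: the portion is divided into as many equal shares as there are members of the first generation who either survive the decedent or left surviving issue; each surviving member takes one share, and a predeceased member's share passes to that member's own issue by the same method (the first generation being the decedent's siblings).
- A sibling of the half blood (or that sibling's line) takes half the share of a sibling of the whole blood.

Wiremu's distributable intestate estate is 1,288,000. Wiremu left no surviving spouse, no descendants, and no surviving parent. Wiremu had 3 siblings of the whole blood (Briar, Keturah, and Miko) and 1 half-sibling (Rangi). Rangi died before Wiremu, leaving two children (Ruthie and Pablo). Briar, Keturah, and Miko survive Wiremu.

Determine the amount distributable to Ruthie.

Ruthie receives 92,000.

The entire 1,288,000 passes to the siblings and their issue.
Counting each half-blood sibling's line as half a unit, there are 7/2 units in 1,288,000, so one unit is 368,000. Whole-blood lines (Briar, Keturah, and Miko) take 368,000 each; half-blood lines (Rangi) take 184,000 each.
Rangi's share (184,000) is divided into 2 shares of 92,000: Ruthie and Pablo each take 92,000.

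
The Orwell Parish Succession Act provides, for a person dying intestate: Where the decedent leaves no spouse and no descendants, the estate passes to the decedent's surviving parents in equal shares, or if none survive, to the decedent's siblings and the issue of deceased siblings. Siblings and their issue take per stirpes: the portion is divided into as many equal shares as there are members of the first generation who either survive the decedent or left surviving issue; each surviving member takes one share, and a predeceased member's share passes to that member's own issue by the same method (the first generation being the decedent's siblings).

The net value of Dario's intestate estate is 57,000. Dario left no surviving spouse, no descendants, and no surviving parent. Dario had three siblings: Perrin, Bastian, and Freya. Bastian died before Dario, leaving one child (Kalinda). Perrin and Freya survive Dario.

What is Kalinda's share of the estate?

The entire 57,000 passes to the siblings and their issue.
That amount (57,000) is divided into 3 shares of 19,000: Perrin and Freya each take 19,000; Bastian's 19,000 share passes to Bastian's issue.
Bastian's share (19,000) passes entirely to Kalinda.

Kalinda receives 19,000.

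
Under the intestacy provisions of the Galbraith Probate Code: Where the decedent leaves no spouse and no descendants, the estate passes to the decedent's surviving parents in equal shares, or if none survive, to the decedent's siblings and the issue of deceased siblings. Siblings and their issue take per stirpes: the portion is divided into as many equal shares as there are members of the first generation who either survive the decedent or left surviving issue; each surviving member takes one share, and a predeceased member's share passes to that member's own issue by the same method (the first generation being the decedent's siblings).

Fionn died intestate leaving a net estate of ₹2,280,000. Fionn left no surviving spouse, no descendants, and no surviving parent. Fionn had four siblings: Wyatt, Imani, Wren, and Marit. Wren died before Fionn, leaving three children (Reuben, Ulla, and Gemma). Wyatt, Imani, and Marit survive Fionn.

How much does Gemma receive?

The entire ₹2,280,000 passes to the siblings and their issue.
That amount (₹2,280,000) is divided into 4 shares of ₹570,000: Wyatt, Imani, and Marit each take ₹570,000; Wren's ₹570,000 share passes to Wren's issue.
Wren's share (₹570,000) is divided into 3 shares of ₹190,000: Reuben, Ulla, and Gemma each take ₹190,000.

Gemma receives ₹190,000.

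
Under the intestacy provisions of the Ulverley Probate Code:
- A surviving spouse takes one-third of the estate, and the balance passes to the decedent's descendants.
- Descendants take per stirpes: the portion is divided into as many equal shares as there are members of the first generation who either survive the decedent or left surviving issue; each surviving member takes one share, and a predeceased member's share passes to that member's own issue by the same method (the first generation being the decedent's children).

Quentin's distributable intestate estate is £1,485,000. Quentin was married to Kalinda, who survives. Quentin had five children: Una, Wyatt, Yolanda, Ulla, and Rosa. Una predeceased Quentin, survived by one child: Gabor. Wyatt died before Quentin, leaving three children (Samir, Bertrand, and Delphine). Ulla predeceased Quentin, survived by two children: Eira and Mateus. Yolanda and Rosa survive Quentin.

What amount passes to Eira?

Eira receives £99,000.

Kalinda takes one-third of £1,485,000 = £495,000. The remaining £990,000 passes to the descendants.
The descendants' portion (£990,000) is divided into 5 shares of £198,000: Yolanda and Rosa each take £198,000; Una's £198,000 share passes to Una's issue; Wyatt's £198,000 share passes to Wyatt's issue; Ulla's £198,000 share passes to Ulla's issue.
Una's share (£198,000) passes entirely to Gabor.
Wyatt's share (£198,000) is divided into 3 shares of £66,000: Samir, Bertrand, and Delphine each take £66,000.
Ulla's share (£198,000) is divided into 2 shares of £99,000: Eira and Mateus each take £99,000.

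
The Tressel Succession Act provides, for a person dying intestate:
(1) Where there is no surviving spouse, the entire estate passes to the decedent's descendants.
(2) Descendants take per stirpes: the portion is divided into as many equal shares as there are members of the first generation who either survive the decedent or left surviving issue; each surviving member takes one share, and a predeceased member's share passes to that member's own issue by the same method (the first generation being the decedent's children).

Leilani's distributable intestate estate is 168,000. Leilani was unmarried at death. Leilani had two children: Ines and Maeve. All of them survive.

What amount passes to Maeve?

Maeve receives 84,000.

The entire 168,000 passes to the descendants.
That amount (168,000) is divided into 2 shares of 84,000: Ines and Maeve each take 84,000.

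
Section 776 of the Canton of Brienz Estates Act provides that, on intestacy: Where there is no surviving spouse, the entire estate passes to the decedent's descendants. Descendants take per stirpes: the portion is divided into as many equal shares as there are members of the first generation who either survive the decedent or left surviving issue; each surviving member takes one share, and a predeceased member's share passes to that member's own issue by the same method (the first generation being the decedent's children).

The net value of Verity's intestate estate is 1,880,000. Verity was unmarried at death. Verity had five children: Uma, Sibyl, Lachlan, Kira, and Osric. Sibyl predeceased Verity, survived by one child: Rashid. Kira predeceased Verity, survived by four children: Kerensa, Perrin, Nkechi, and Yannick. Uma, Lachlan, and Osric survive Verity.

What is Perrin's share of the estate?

The entire 1,880,000 passes to the descendants.
That amount (1,880,000) is divided into 5 shares of 376,000: Uma, Lachlan, and Osric each take 376,000; Sibyl's 376,000 share passes to Sibyl's issue; Kira's 376,000 share passes to Kira's issue.
Sibyl's share (376,000) passes entirely to Rashid.
Kira's share (376,000) is divided into 4 shares of 94,000: Kerensa, Perrin, Nkechi, and Yannick each take 94,000.

Perrin receives 94,000.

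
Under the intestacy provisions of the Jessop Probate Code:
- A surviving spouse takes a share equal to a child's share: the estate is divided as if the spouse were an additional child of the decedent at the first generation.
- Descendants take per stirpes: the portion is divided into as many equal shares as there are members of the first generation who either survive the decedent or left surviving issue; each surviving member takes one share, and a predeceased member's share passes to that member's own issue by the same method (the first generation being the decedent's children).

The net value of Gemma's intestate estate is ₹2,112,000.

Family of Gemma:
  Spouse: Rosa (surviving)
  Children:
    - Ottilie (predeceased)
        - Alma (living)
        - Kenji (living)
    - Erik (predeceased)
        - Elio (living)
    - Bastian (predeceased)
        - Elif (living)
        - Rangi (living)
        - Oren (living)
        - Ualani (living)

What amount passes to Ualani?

The spouse counts as an additional share at the children's level, so there are 4 primary shares of ₹528,000. Rosa takes one such share (₹528,000).
The children's combined portion (₹1,584,000) is divided into 3 shares of ₹528,000: Ottilie's ₹528,000 share passes to Ottilie's issue; Erik's ₹528,000 share passes to Erik's issue; Bastian's ₹528,000 share passes to Bastian's issue.
Ottilie's share (₹528,000) is divided into 2 shares of ₹264,000: Alma and Kenji each take ₹264,000.
Erik's share (₹528,000) passes entirely to Elio.
Bastian's share (₹528,000) is divided into 4 shares of ₹132,000: Elif, Rangi, Oren, and Ualani each take ₹132,000.

Ualani receives ₹132,000.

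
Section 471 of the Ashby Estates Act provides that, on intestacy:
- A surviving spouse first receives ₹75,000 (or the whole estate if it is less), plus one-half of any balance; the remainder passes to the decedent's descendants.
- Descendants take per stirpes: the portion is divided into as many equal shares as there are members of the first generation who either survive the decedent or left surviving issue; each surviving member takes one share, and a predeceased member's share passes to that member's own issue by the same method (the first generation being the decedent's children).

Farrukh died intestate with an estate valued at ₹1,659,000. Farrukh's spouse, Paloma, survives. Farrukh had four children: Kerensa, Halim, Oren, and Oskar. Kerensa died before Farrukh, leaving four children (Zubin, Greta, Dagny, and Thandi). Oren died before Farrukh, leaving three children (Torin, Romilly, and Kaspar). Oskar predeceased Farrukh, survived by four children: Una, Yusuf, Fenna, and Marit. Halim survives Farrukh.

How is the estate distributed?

Paloma: ₹867,000; Zubin: ₹49,500; Greta: ₹49,500; Dagny: ₹49,500; Thandi: ₹49,500; Halim: ₹198,000; Torin: ₹66,000; Romilly: ₹66,000; Kaspar: ₹66,000; Una: ₹49,500; Yusuf: ₹49,500; Fenna: ₹49,500; Marit: ₹49,500

Paloma first takes ₹75,000, leaving a balance of ₹1,584,000. Paloma then takes one-half of the balance (₹792,000), for a total of ₹867,000. The remaining ₹792,000 passes to the descendants.
The descendants' portion (₹792,000) is divided into 4 shares of ₹198,000: Halim takes ₹198,000; Kerensa's ₹198,000 share passes to Kerensa's issue; Oren's ₹198,000 share passes to Oren's issue; Oskar's ₹198,000 share passes to Oskar's issue.
Kerensa's share (₹198,000) is divided into 4 shares of ₹49,500: Zubin, Greta, Dagny, and Thandi each take ₹49,500.
Oren's share (₹198,000) is divided into 3 shares of ₹66,000: Torin, Romilly, and Kaspar each take ₹66,000.
Oskar's share (₹198,000) is divided into 4 shares of ₹49,500: Una, Yusuf, Fenna, and Marit each take ₹49,500.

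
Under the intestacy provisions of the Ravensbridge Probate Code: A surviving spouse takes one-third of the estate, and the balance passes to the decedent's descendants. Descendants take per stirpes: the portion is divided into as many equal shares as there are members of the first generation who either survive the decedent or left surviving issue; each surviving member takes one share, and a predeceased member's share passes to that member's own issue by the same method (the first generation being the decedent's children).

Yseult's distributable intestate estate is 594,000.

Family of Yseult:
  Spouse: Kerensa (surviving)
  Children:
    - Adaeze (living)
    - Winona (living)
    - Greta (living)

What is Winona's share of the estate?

Winona receives 132,000.

Kerensa takes one-third of 594,000 = 198,000. The remaining 396,000 passes to the descendants.
The descendants' portion (396,000) is divided into 3 shares of 132,000: Adaeze, Winona, and Greta each take 132,000.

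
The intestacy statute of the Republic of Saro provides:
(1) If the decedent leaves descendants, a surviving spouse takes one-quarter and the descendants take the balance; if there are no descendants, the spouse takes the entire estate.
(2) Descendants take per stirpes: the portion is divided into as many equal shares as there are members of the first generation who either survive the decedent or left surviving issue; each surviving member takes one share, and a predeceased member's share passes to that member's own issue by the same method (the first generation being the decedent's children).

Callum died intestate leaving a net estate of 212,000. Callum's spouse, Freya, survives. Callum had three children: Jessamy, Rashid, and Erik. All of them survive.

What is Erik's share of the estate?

Freya takes one-quarter of 212,000 = 53,000. The remaining 159,000 passes to the descendants.
The descendants' portion (159,000) is divided into 3 shares of 53,000: Jessamy, Rashid, and Erik each take 53,000.

Erik receives 53,000.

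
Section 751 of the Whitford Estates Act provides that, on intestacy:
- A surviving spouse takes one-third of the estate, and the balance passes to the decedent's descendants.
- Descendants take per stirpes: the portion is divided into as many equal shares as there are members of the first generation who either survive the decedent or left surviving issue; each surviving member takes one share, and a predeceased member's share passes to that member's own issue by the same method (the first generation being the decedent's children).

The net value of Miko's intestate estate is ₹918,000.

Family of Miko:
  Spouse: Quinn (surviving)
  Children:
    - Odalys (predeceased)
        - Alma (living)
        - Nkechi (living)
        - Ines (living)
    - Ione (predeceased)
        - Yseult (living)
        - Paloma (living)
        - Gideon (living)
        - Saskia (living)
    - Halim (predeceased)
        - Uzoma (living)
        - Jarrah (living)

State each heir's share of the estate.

Quinn: ₹306,000; Alma: ₹68,000; Nkechi: ₹68,000; Ines: ₹68,000; Yseult: ₹51,000; Paloma: ₹51,000; Gideon: ₹51,000; Saskia: ₹51,000; Uzoma: ₹102,000; Jarrah: ₹102,000

Quinn takes one-third of ₹918,000 = ₹306,000. The remaining ₹612,000 passes to the descendants.
The descendants' portion (₹612,000) is divided into 3 shares of ₹204,000: Odalys's ₹204,000 share passes to Odalys's issue; Ione's ₹204,000 share passes to Ione's issue; Halim's ₹204,000 share passes to Halim's issue.
Odalys's share (₹204,000) is divided into 3 shares of ₹68,000: Alma, Nkechi, and Ines each take ₹68,000.
Ione's share (₹204,000) is divided into 4 shares of ₹51,000: Yseult, Paloma, Gideon, and Saskia each take ₹51,000.
Halim's share (₹204,000) is divided into 2 shares of ₹102,000: Uzoma and Jarrah each take ₹102,000.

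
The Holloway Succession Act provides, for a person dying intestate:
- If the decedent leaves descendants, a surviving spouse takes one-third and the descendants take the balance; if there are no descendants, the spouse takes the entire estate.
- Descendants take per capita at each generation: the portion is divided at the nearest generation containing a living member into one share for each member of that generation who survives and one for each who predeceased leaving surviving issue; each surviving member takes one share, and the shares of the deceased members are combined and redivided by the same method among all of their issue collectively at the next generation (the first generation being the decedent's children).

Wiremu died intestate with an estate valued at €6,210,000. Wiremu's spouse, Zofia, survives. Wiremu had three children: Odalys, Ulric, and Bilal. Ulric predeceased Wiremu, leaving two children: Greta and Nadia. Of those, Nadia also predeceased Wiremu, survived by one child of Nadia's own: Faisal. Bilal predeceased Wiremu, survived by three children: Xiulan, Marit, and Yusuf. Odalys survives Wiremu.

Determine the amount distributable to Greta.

Zofia takes one-third of €6,210,000 = €2,070,000. The remaining €4,140,000 passes to the descendants.
The descendants' portion (€4,140,000) is divided at the children's generation into 3 shares of €1,380,000. Odalys takes €1,380,000. The 2 shares of the deceased (Ulric and Bilal) are combined into a pool of €2,760,000.
That pool (€2,760,000) is divided at the grandchildren's generation into 5 shares of €552,000. Greta, Xiulan, Marit, and Yusuf each take €552,000. The remaining share for the deceased Nadia (€552,000) is carried to the next generation.
That pool (€552,000) passes entirely to Faisal, the sole taker at the great-grandchildren's generation.

Greta receives €552,000.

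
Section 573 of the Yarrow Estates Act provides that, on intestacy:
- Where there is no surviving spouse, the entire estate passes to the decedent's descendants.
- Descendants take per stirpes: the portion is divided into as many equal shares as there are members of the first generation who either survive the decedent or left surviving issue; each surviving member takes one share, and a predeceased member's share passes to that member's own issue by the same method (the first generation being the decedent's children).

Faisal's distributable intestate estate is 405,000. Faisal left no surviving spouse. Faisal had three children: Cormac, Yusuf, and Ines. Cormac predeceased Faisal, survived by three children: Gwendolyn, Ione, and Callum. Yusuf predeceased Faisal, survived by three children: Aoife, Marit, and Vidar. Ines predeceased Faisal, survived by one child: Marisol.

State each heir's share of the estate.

Gwendolyn: 45,000; Ione: 45,000; Callum: 45,000; Aoife: 45,000; Marit: 45,000; Vidar: 45,000; Marisol: 135,000

The entire 405,000 passes to the descendants.
That amount (405,000) is divided into 3 shares of 135,000: Cormac's 135,000 share passes to Cormac's issue; Yusuf's 135,000 share passes to Yusuf's issue; Ines's 135,000 share passes to Ines's issue.
Cormac's share (135,000) is divided into 3 shares of 45,000: Gwendolyn, Ione, and Callum each take 45,000.
Yusuf's share (135,000) is divided into 3 shares of 45,000: Aoife, Marit, and Vidar each take 45,000.
Ines's share (135,000) passes entirely to Marisol.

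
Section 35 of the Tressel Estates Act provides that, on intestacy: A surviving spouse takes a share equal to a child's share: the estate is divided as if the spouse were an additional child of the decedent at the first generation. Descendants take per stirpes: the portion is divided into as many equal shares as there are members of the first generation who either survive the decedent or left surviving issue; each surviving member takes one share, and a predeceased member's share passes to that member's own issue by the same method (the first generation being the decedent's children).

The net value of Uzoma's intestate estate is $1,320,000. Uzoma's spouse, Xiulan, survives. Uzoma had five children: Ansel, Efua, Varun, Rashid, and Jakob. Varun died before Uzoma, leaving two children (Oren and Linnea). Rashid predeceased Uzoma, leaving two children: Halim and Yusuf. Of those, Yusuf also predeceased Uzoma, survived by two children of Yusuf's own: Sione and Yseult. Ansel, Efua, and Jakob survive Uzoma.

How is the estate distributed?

The spouse counts as an additional share at the children's level, so there are 6 primary shares of $220,000. Xiulan takes one such share ($220,000).
The children's combined portion ($1,100,000) is divided into 5 shares of $220,000: Ansel, Efua, and Jakob each take $220,000; Varun's $220,000 share passes to Varun's issue; Rashid's $220,000 share passes to Rashid's issue.
Varun's share ($220,000) is divided into 2 shares of $110,000: Oren and Linnea each take $110,000.
Rashid's share ($220,000) is divided into 2 shares of $110,000: Halim takes $110,000; Yusuf's $110,000 share passes to Yusuf's issue.
Yusuf's share ($110,000) is divided into 2 shares of $55,000: Sione and Yseult each take $55,000.

Xiulan: $220,000; Ansel: $220,000; Efua: $220,000; Oren: $110,000; Linnea: $110,000; Halim: $110,000; Sione: $55,000; Yseult: $55,000; Jakob: $220,000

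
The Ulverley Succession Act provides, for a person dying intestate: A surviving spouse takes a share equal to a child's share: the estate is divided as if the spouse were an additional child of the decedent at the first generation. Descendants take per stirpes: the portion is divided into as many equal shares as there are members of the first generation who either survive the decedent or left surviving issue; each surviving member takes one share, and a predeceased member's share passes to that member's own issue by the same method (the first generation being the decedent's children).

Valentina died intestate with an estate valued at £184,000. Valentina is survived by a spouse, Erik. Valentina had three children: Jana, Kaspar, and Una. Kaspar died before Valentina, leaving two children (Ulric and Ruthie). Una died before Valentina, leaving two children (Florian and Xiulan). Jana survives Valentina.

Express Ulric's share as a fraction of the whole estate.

Ulric receives 1/8 of the estate.

The spouse counts as an additional share at the children's level, so there are 4 primary shares of £46,000. Erik takes one such share (£46,000).
The children's combined portion (£138,000) is divided into 3 shares of £46,000: Jana takes £46,000; Kaspar's £46,000 share passes to Kaspar's issue; Una's £46,000 share passes to Una's issue.
Kaspar's share (£46,000) is divided into 2 shares of £23,000: Ulric and Ruthie each take £23,000.
Una's share (£46,000) is divided into 2 shares of £23,000: Florian and Xiulan each take £23,000.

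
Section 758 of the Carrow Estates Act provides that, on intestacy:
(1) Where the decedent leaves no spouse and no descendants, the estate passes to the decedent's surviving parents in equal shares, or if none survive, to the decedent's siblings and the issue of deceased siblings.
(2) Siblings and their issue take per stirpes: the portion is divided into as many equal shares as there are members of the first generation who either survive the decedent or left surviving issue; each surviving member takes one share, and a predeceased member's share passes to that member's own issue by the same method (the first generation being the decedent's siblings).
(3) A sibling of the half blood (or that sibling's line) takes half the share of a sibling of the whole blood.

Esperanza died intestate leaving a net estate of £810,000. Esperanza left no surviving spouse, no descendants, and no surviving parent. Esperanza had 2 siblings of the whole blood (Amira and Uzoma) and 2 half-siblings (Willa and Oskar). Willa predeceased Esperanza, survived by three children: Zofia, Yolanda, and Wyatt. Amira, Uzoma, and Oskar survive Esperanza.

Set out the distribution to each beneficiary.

The entire £810,000 passes to the siblings and their issue.
Counting each half-blood sibling's line as half a unit, there are 3 units in £810,000, so one unit is £270,000. Whole-blood lines (Amira and Uzoma) take £270,000 each; half-blood lines (Willa and Oskar) take £135,000 each.
Willa's share (£135,000) is divided into 3 shares of £45,000: Zofia, Yolanda, and Wyatt each take £45,000.

Amira: £270,000; Zofia: £45,000; Yolanda: £45,000; Wyatt: £45,000; Uzoma: £270,000; Oskar: £135,000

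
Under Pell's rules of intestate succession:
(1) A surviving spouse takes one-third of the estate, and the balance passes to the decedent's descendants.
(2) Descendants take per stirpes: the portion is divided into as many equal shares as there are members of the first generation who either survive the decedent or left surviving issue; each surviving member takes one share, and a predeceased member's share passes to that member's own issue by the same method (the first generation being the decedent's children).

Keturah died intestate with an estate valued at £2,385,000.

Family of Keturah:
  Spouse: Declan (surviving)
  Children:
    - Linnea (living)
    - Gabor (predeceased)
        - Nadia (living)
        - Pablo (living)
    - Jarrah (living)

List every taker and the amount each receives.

Declan takes one-third of £2,385,000 = £795,000. The remaining £1,590,000 passes to the descendants.
The descendants' portion (£1,590,000) is divided into 3 shares of £530,000: Linnea and Jarrah each take £530,000; Gabor's £530,000 share passes to Gabor's issue.
Gabor's share (£530,000) is divided into 2 shares of £265,000: Nadia and Pablo each take £265,000.

Declan: £795,000; Linnea: £530,000; Nadia: £265,000; Pablo: £265,000; Jarrah: £530,000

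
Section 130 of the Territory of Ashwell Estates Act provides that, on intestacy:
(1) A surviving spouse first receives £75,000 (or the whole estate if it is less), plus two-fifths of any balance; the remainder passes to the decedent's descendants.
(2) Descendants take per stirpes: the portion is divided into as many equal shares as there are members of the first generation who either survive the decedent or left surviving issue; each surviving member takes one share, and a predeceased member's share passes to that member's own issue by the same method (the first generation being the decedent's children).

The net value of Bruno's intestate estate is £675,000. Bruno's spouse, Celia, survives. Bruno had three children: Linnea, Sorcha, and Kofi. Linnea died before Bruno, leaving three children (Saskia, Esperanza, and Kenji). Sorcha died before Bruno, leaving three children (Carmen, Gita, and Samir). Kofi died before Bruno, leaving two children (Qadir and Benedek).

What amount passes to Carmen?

Carmen receives £40,000.

Celia first takes £75,000, leaving a balance of £600,000. Celia then takes two-fifths of the balance (£240,000), for a total of £315,000. The remaining £360,000 passes to the descendants.
The descendants' portion (£360,000) is divided into 3 shares of £120,000: Linnea's £120,000 share passes to Linnea's issue; Sorcha's £120,000 share passes to Sorcha's issue; Kofi's £120,000 share passes to Kofi's issue.
Linnea's share (£120,000) is divided into 3 shares of £40,000: Saskia, Esperanza, and Kenji each take £40,000.
Sorcha's share (£120,000) is divided into 3 shares of £40,000: Carmen, Gita, and Samir each take £40,000.
Kofi's share (£120,000) is divided into 2 shares of £60,000: Qadir and Benedek each take £60,000.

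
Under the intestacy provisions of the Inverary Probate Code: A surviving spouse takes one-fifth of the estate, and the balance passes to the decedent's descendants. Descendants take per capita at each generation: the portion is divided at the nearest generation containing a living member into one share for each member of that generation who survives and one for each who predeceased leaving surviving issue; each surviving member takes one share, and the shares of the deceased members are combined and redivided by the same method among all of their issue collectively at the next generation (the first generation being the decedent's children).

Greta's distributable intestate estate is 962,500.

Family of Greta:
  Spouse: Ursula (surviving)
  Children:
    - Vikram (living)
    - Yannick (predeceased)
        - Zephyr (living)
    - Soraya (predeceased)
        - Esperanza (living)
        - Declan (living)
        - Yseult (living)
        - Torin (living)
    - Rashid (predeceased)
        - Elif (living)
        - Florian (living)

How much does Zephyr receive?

Ursula takes one-fifth of 962,500 = 192,500. The remaining 770,000 passes to the descendants.
The descendants' portion (770,000) is divided at the children's generation into 4 shares of 192,500. Vikram takes 192,500. The 3 shares of the deceased (Yannick, Soraya, and Rashid) are combined into a pool of 577,500.
That pool (577,500) is divided at the grandchildren's generation equally among Zephyr, Esperanza, Declan, Yseult, Torin, Elif, and Florian: 82,500 each.

Zephyr receives 82,500.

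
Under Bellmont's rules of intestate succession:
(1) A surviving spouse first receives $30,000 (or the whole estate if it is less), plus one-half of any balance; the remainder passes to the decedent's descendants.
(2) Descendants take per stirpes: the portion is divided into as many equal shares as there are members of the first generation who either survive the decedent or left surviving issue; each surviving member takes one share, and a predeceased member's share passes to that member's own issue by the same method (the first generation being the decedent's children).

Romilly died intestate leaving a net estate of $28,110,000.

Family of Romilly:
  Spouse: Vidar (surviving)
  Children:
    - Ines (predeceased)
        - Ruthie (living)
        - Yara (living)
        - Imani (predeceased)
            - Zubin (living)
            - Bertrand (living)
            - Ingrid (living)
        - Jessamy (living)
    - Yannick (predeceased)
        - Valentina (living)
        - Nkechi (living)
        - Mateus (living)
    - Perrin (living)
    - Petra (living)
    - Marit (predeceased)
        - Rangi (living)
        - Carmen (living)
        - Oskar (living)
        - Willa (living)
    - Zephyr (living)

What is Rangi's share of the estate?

Rangi receives $585,000.

Vidar first takes $30,000, leaving a balance of $28,080,000. Vidar then takes one-half of the balance ($14,040,000), for a total of $14,070,000. The remaining $14,040,000 passes to the descendants.
The descendants' portion ($14,040,000) is divided into 6 shares of $2,340,000: Perrin, Petra, and Zephyr each take $2,340,000; Ines's $2,340,000 share passes to Ines's issue; Yannick's $2,340,000 share passes to Yannick's issue; Marit's $2,340,000 share passes to Marit's issue.
Ines's share ($2,340,000) is divided into 4 shares of $585,000: Ruthie, Yara, and Jessamy each take $585,000; Imani's $585,000 share passes to Imani's issue.
Imani's share ($585,000) is divided into 3 shares of $195,000: Zubin, Bertrand, and Ingrid each take $195,000.
Yannick's share ($2,340,000) is divided into 3 shares of $780,000: Valentina, Nkechi, and Mateus each take $780,000.
Marit's share ($2,340,000) is divided into 4 shares of $585,000: Rangi, Carmen, Oskar, and Willa each take $585,000.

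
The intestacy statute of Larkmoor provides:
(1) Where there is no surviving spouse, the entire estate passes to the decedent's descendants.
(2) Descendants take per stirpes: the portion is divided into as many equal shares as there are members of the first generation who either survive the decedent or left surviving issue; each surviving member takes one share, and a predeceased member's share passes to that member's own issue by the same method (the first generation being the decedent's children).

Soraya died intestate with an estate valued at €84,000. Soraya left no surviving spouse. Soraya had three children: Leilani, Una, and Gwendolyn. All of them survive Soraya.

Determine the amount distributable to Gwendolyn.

Gwendolyn receives €28,000.

The entire €84,000 passes to the descendants.
That amount (€84,000) is divided into 3 shares of €28,000: Leilani, Una, and Gwendolyn each take €28,000.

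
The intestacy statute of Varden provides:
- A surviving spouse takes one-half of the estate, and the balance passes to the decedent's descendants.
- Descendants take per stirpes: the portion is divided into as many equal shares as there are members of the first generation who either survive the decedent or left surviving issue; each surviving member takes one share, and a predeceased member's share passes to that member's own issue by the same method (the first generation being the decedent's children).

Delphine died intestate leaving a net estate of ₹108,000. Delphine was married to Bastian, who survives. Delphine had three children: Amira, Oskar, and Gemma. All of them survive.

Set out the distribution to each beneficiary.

Bastian: ₹54,000; Amira: ₹18,000; Oskar: ₹18,000; Gemma: ₹18,000

Bastian takes one-half of ₹108,000 = ₹54,000. The remaining ₹54,000 passes to the descendants.
The descendants' portion (₹54,000) is divided into 3 shares of ₹18,000: Amira, Oskar, and Gemma each take ₹18,000.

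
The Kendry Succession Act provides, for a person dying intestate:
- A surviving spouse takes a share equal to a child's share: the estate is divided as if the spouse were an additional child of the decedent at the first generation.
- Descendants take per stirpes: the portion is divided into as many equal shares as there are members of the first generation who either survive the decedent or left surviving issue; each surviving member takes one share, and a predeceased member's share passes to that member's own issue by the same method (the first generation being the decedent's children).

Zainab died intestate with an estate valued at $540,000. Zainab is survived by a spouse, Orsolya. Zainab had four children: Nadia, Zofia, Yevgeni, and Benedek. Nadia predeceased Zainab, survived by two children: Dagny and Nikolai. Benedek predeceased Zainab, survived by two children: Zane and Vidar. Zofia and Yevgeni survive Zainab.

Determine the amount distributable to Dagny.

Dagny receives $54,000.

The spouse counts as an additional share at the children's level, so there are 5 primary shares of $108,000. Orsolya takes one such share ($108,000).
The children's combined portion ($432,000) is divided into 4 shares of $108,000: Zofia and Yevgeni each take $108,000; Nadia's $108,000 share passes to Nadia's issue; Benedek's $108,000 share passes to Benedek's issue.
Nadia's share ($108,000) is divided into 2 shares of $54,000: Dagny and Nikolai each take $54,000.
Benedek's share ($108,000) is divided into 2 shares of $54,000: Zane and Vidar each take $54,000.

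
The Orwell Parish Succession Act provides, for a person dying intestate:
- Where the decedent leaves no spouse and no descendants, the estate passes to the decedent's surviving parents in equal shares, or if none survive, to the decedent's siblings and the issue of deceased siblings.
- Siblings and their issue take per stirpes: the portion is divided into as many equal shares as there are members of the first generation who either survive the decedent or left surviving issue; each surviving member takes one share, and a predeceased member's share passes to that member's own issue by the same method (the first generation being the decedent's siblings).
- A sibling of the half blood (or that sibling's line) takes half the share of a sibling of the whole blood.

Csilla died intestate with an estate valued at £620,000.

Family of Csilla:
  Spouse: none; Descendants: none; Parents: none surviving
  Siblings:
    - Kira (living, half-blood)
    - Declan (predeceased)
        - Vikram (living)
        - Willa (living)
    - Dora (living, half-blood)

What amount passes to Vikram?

The entire £620,000 passes to the siblings and their issue.
Counting each half-blood sibling's line as half a unit, there are 2 units in £620,000, so one unit is £310,000. Whole-blood lines (Declan) take £310,000 each; half-blood lines (Kira and Dora) take £155,000 each.
Declan's share (£310,000) is divided into 2 shares of £155,000: Vikram and Willa each take £155,000.

Vikram receives £155,000.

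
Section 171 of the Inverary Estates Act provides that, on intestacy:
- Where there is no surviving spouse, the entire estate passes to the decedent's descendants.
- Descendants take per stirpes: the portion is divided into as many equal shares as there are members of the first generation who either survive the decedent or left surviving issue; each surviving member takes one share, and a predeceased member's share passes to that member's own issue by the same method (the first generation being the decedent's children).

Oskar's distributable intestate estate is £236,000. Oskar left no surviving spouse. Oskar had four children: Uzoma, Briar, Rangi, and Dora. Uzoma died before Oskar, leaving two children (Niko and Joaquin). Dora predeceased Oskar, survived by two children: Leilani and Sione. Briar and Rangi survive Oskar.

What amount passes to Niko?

Niko receives £29,500.

The entire £236,000 passes to the descendants.
That amount (£236,000) is divided into 4 shares of £59,000: Briar and Rangi each take £59,000; Uzoma's £59,000 share passes to Uzoma's issue; Dora's £59,000 share passes to Dora's issue.
Uzoma's share (£59,000) is divided into 2 shares of £29,500: Niko and Joaquin each take £29,500.
Dora's share (£59,000) is divided into 2 shares of £29,500: Leilani and Sione each take £29,500.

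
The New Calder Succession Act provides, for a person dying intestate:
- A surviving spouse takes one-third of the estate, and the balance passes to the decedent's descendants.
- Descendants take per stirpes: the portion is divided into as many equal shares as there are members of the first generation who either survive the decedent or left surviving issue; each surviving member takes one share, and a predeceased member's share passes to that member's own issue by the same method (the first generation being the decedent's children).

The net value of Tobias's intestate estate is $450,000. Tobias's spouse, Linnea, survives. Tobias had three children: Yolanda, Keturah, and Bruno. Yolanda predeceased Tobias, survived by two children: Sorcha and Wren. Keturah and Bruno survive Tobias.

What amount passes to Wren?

Linnea takes one-third of $450,000 = $150,000. The remaining $300,000 passes to the descendants.
The descendants' portion ($300,000) is divided into 3 shares of $100,000: Keturah and Bruno each take $100,000; Yolanda's $100,000 share passes to Yolanda's issue.
Yolanda's share ($100,000) is divided into 2 shares of $50,000: Sorcha and Wren each take $50,000.

Wren receives $50,000.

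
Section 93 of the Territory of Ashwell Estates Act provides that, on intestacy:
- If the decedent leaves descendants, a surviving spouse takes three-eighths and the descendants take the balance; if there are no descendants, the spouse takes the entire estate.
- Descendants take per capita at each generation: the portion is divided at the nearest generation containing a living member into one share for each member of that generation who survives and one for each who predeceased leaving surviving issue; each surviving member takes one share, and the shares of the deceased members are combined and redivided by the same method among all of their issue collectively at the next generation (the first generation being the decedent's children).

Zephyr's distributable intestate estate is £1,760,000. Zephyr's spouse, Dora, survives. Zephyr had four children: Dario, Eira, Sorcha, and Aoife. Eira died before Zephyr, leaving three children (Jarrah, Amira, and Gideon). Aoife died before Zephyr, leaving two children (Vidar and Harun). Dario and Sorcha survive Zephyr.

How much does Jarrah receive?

Jarrah receives £110,000.

Dora takes three-eighths of £1,760,000 = £660,000. The remaining £1,100,000 passes to the descendants.
The descendants' portion (£1,100,000) is divided at the children's generation into 4 shares of £275,000. Dario and Sorcha each take £275,000. The 2 shares of the deceased (Eira and Aoife) are combined into a pool of £550,000.
That pool (£550,000) is divided at the grandchildren's generation equally among Jarrah, Amira, Gideon, Vidar, and Harun: £110,000 each.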